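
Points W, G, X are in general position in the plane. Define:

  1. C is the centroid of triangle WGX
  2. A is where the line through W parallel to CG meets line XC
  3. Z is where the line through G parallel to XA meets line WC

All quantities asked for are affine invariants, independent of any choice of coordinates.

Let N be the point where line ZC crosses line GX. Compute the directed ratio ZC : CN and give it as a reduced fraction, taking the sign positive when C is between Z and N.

Set W = (0, 0), G = (1, 0), X = (0, 1); any affine frame gives the same invariant.
1. C is the centroid of triangle WGX ⇒ C = (1/3, 1/3)
2. A is where the line through W parallel to CG meets line XC ⇒ A = (2/3, -1/3)
3. Z is where the line through G parallel to XA meets line WC ⇒ Z = (2/3, 2/3)
line ZC meets GX at N = (1/2, 1/2)
C = Z + t·(N−Z) with t = 2, so ZC:CN = 2:-1

ZC:CN = -2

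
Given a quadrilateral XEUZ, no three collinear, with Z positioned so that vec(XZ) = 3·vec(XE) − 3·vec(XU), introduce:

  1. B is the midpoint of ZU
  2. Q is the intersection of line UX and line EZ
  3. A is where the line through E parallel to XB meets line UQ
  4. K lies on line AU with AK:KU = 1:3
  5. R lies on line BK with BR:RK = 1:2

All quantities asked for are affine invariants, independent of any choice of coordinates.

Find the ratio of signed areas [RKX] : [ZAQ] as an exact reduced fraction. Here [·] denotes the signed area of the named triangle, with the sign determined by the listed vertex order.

[RKX]:[ZAQ] = -3/10

Work in coordinates with X = (0, 0), E = (1, 0), U = (0, 1), Z = (3, -3).
1. B is the midpoint of ZU ⇒ B = (3/2, -1)
2. Q is the intersection of line UX and line EZ ⇒ Q = (0, 3/2)
3. A is where the line through E parallel to XB meets line UQ ⇒ A = (0, 2/3)
4. K lies on line AU with AK:KU = 1:3 ⇒ K = (0, 3/4)
5. R lies on line BK with BR:RK = 1:2 ⇒ R = (1, -5/12)
2·[RKX] = 3/4, 2·[ZAQ] = -5/2
[RKX]:[ZAQ] = 3/4:-5/2 = -3/10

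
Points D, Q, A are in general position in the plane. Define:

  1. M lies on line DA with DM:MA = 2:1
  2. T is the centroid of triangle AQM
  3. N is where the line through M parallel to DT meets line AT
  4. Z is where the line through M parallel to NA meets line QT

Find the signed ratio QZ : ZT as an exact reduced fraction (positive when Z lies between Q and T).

QZ:ZT = -2

Work in coordinates with D = (0, 0), Q = (1, 0), A = (0, 1).
1. M lies on line DA with DM:MA = 2:1 ⇒ M = (0, 2/3)
2. T is the centroid of triangle AQM ⇒ T = (1/3, 5/9)
3. N is where the line through M parallel to DT meets line AT ⇒ N = (1/9, 23/27)
4. Z is where the line through M parallel to NA meets line QT ⇒ Z = (-1/3, 10/9)
Z = Q + t·(T−Q) with t = 2, so QZ:ZT = t:(1−t) = 2:-1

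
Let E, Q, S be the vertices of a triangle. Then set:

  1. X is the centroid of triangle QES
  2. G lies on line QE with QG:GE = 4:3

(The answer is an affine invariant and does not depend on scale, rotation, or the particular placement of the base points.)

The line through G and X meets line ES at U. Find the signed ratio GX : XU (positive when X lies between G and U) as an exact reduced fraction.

GX:XU = 2/7

Work in coordinates with E = (0, 0), Q = (1, 0), S = (0, 1).
1. X is the centroid of triangle QES ⇒ X = (1/3, 1/3)
2. G lies on line QE with QG:GE = 4:3 ⇒ G = (3/7, 0)
line GX meets ES at U = (0, 3/2)
X = G + t·(U−G) with t = 2/9, so GX:XU = 2/9:7/9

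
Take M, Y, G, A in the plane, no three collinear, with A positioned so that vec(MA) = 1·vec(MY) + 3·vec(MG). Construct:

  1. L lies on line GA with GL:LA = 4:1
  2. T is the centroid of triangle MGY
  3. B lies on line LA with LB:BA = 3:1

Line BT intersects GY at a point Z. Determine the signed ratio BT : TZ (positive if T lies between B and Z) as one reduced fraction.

Assign M = (0, 0), Y = (1, 0), G = (0, 1), A = (1, 3) — the answer is frame-independent, so this choice is without loss of generality.
1. L lies on line GA with GL:LA = 4:1 ⇒ L = (4/5, 13/5)
2. T is the centroid of triangle MGY ⇒ T = (1/3, 1/3)
3. B lies on line LA with LB:BA = 3:1 ⇒ B = (19/20, 29/10)
line BT meets GY at Z = (76/191, 115/191)
T = B + t·(Z−B) with t = 191/171, so BT:TZ = 191/171:-20/171

BT:TZ = -191/20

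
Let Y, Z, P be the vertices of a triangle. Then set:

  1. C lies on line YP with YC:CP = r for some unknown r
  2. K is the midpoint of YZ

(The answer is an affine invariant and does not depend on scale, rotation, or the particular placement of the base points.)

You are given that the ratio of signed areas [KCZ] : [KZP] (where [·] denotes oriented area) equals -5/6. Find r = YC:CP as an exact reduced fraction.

r = 5

Choose coordinates Y = (0, 0), Z = (1, 0), P = (0, 1).
1. With YC:CP = r, write λ = r/(r+1) so C = Y + λ·(P−Y); C is affine-linear in λ
2. K is the midpoint of YZ ⇒ K = (1/2, 0)
Every point depending on C is an affine combination of C and λ-independent points, so each such coordinate is linear in λ; the λ² term in each signed area is a multiple of (P−Y)×(P−Y) = 0, so 2·[KCZ] and 2·[KZP] are each linear in λ. Evaluating at λ=0 and λ=1:
  2·[KCZ] = -1/2·λ,   2·[KZP] = 1/2
So [KCZ]:[KZP] = (-1/2·λ) / (1/2). Setting this equal to -5/6:
  -1/2·λ = -5/6·(1/2)  ⇒  λ = 5/6
Then r = λ/(1−λ) = (5/6)/(1/6) = 5. Check: with r = 5, C = (0, 5/6) and [KCZ]:[KZP] = -5/6 as required.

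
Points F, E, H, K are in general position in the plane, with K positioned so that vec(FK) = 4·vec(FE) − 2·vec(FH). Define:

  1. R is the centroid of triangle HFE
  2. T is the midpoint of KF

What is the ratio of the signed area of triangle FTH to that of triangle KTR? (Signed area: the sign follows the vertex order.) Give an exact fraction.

[FTH]:[KTR] = -2

Assign F = (0, 0), E = (1, 0), H = (0, 1), K = (4, -2) — the answer is frame-independent, so this choice is without loss of generality.
1. R is the centroid of triangle HFE ⇒ R = (1/3, 1/3)
2. T is the midpoint of KF ⇒ T = (2, -1)
2·[FTH] = 2, 2·[KTR] = -1
[FTH]:[KTR] = 2:-1 = -2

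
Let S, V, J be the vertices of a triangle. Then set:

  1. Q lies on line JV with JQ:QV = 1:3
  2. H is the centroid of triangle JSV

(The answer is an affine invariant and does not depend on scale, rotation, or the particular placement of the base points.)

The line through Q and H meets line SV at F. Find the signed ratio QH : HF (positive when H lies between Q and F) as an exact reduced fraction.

QH:HF = 5/4

Assign S = (0, 0), V = (1, 0), J = (0, 1) — the answer is frame-independent, so this choice is without loss of generality.
1. Q lies on line JV with JQ:QV = 1:3 ⇒ Q = (1/4, 3/4)
2. H is the centroid of triangle JSV ⇒ H = (1/3, 1/3)
line QH meets SV at F = (2/5, 0)
H = Q + t·(F−Q) with t = 5/9, so QH:HF = 5/9:4/9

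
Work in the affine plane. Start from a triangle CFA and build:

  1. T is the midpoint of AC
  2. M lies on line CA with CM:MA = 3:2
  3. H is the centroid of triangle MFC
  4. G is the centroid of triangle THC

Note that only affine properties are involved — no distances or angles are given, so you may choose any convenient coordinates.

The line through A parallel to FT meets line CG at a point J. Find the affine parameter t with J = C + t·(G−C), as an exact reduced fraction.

t = 45/13

Set C = (0, 0), F = (1, 0), A = (0, 1); any affine frame gives the same invariant.
1. T is the midpoint of AC ⇒ T = (0, 1/2)
2. M lies on line CA with CM:MA = 3:2 ⇒ M = (0, 3/5)
3. H is the centroid of triangle MFC ⇒ H = (1/3, 1/5)
4. G is the centroid of triangle THC ⇒ G = (1/9, 7/30)
through A parallel to FT: direction (-1, 1/2); meets CG at J = (5/13, 21/26)
J = C + t·(G−C) with t = 45/13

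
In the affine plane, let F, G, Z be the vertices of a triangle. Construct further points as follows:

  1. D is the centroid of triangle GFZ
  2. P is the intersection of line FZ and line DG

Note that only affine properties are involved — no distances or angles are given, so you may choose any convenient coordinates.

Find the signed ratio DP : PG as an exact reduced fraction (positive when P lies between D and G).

DP:PG = -1/3

Assign F = (0, 0), G = (1, 0), Z = (0, 1) — the answer is frame-independent, so this choice is without loss of generality.
1. D is the centroid of triangle GFZ ⇒ D = (1/3, 1/3)
2. P is the intersection of line FZ and line DG ⇒ P = (0, 1/2)
P = D + t·(G−D) with t = -1/2, so DP:PG = t:(1−t) = -1/2:3/2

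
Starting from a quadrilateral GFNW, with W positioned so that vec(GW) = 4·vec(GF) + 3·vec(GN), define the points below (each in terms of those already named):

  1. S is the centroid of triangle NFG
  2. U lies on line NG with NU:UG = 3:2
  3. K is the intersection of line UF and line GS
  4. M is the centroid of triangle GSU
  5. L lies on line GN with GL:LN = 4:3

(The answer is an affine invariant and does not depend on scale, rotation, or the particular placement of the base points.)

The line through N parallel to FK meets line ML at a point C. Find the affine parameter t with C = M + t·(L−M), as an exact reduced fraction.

Assign G = (0, 0), F = (1, 0), N = (0, 1), W = (4, 3) — the answer is frame-independent, so this choice is without loss of generality.
1. S is the centroid of triangle NFG ⇒ S = (1/3, 1/3)
2. U lies on line NG with NU:UG = 3:2 ⇒ U = (0, 2/5)
3. K is the intersection of line UF and line GS ⇒ K = (2/7, 2/7)
4. M is the centroid of triangle GSU ⇒ M = (1/9, 11/45)
5. L lies on line GN with GL:LN = 4:3 ⇒ L = (0, 4/7)
through N parallel to FK: direction (-5/7, 2/7); meets ML at C = (-15/89, 95/89)
C = M + t·(L−M) with t = 224/89

t = 224/89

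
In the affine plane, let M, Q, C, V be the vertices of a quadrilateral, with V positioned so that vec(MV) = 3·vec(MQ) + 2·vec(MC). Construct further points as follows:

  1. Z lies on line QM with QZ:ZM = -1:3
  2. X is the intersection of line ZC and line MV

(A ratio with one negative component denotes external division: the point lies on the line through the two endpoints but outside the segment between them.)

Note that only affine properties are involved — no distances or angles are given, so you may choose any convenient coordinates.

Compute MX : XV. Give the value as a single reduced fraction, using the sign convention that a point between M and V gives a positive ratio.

Choose coordinates M = (0, 0), Q = (1, 0), C = (0, 1), V = (3, 2).
1. Z lies on line QM with QZ:ZM = -1:3 ⇒ Z = (3/2, 0)
2. X is the intersection of line ZC and line MV ⇒ X = (3/4, 1/2)
X = M + t·(V−M) with t = 1/4, so MX:XV = t:(1−t) = 1/4:3/4

MX:XV = 1/3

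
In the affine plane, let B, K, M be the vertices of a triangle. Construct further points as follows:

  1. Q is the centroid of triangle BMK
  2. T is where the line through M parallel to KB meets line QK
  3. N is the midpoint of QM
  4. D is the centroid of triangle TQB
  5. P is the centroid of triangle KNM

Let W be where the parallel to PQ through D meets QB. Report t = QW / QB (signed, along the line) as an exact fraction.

Assign B = (0, 0), K = (1, 0), M = (0, 1) — the answer is frame-independent, so this choice is without loss of generality.
1. Q is the centroid of triangle BMK ⇒ Q = (1/3, 1/3)
2. T is where the line through M parallel to KB meets line QK ⇒ T = (-1, 1)
3. N is the midpoint of QM ⇒ N = (1/6, 2/3)
4. D is the centroid of triangle TQB ⇒ D = (-2/9, 4/9)
5. P is the centroid of triangle KNM ⇒ P = (7/18, 5/9)
through D parallel to PQ: direction (-1/18, -2/9); meets QB at W = (-4/9, -4/9)
W = Q + t·(B−Q) with t = 7/3

t = 7/3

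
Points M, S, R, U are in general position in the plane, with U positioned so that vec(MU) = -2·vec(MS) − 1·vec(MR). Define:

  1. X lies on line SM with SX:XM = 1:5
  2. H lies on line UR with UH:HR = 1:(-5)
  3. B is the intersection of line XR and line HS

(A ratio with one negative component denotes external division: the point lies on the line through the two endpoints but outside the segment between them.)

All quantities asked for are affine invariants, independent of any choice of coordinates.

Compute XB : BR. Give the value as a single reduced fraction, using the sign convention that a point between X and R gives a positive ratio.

Choose coordinates M = (0, 0), S = (1, 0), R = (0, 1), U = (-2, -1).
1. X lies on line SM with SX:XM = 1:5 ⇒ X = (5/6, 0)
2. H lies on line UR with UH:HR = 1:(-5) ⇒ H = (-5/2, -3/2)
3. B is the intersection of line XR and line HS ⇒ B = (50/57, -1/19)
B = X + t·(R−X) with t = -1/19, so XB:BR = t:(1−t) = -1/19:20/19

XB:BR = -1/20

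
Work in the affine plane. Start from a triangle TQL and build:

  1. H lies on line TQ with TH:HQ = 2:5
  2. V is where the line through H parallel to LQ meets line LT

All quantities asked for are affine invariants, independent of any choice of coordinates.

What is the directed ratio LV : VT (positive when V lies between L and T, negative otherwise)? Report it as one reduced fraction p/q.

Set T = (0, 0), Q = (1, 0), L = (0, 1); any affine frame gives the same invariant.
1. H lies on line TQ with TH:HQ = 2:5 ⇒ H = (2/7, 0)
2. V is where the line through H parallel to LQ meets line LT ⇒ V = (0, 2/7)
V = L + t·(T−L) with t = 5/7, so LV:VT = t:(1−t) = 5/7:2/7

LV:VT = 5/2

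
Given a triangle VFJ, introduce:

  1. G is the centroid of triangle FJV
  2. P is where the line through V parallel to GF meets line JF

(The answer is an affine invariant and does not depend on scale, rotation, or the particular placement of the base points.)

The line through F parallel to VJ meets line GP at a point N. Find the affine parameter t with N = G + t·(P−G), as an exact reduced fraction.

Choose coordinates V = (0, 0), F = (1, 0), J = (0, 1).
1. G is the centroid of triangle FJV ⇒ G = (1/3, 1/3)
2. P is where the line through V parallel to GF meets line JF ⇒ P = (2, -1)
through F parallel to VJ: direction (0, 1); meets GP at N = (1, -1/5)
N = G + t·(P−G) with t = 2/5

t = 2/5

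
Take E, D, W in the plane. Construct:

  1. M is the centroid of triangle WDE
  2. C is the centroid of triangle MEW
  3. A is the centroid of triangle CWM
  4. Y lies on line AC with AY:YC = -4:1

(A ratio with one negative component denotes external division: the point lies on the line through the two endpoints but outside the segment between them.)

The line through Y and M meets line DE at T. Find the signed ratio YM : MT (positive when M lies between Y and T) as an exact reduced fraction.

Work in coordinates with E = (0, 0), D = (1, 0), W = (0, 1).
1. M is the centroid of triangle WDE ⇒ M = (1/3, 1/3)
2. C is the centroid of triangle MEW ⇒ C = (1/9, 4/9)
3. A is the centroid of triangle CWM ⇒ A = (4/27, 16/27)
4. Y lies on line AC with AY:YC = -4:1 ⇒ Y = (8/81, 32/81)
line YM meets DE at T = (8/5, 0)
M = Y + t·(T−Y) with t = 5/32, so YM:MT = 5/32:27/32

YM:MT = 5/27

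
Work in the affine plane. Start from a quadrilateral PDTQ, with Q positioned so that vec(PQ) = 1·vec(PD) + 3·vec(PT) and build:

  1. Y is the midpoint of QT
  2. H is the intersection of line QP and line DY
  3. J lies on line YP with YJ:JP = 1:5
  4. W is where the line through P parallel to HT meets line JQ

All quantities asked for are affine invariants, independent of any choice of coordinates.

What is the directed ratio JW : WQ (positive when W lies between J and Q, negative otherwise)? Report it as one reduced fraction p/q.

JW:WQ = -55/84

Choose coordinates P = (0, 0), D = (1, 0), T = (0, 1), Q = (1, 3).
1. Y is the midpoint of QT ⇒ Y = (1/2, 2)
2. H is the intersection of line QP and line DY ⇒ H = (4/7, 12/7)
3. J lies on line YP with YJ:JP = 1:5 ⇒ J = (5/12, 5/3)
4. W is where the line through P parallel to HT meets line JQ ⇒ W = (-20/29, -25/29)
W = J + t·(Q−J) with t = -55/29, so JW:WQ = t:(1−t) = -55/29:84/29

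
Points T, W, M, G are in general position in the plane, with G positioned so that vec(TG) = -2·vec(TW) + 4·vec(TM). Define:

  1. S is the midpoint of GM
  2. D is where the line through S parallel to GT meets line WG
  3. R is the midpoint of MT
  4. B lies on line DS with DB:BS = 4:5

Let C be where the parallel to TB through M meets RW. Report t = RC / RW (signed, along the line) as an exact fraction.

Work in coordinates with T = (0, 0), W = (1, 0), M = (0, 1), G = (-2, 4).
1. S is the midpoint of GM ⇒ S = (-1, 5/2)
2. D is where the line through S parallel to GT meets line WG ⇒ D = (-5/4, 3)
3. R is the midpoint of MT ⇒ R = (0, 1/2)
4. B lies on line DS with DB:BS = 4:5 ⇒ B = (-41/36, 25/9)
through M parallel to TB: direction (-41/36, 25/9); meets RW at C = (41/159, 59/159)
C = R + t·(W−R) with t = 41/159

t = 41/159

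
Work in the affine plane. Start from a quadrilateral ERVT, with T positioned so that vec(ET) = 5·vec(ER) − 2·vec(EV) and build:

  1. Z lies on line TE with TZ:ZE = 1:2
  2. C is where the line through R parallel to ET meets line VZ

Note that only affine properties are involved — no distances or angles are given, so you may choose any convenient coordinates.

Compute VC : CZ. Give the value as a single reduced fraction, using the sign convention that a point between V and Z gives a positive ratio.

Work in coordinates with E = (0, 0), R = (1, 0), V = (0, 1), T = (5, -2).
1. Z lies on line TE with TZ:ZE = 1:2 ⇒ Z = (10/3, -4/3)
2. C is where the line through R parallel to ET meets line VZ ⇒ C = (2, -2/5)
C = V + t·(Z−V) with t = 3/5, so VC:CZ = t:(1−t) = 3/5:2/5

VC:CZ = 3/2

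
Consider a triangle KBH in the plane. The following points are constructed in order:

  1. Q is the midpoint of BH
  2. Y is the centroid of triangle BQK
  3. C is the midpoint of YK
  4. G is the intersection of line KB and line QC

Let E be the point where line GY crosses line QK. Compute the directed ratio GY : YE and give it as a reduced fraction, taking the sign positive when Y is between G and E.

GY:YE = -2/5

Work in coordinates with K = (0, 0), B = (1, 0), H = (0, 1).
1. Q is the midpoint of BH ⇒ Q = (1/2, 1/2)
2. Y is the centroid of triangle BQK ⇒ Y = (1/2, 1/6)
3. C is the midpoint of YK ⇒ C = (1/4, 1/12)
4. G is the intersection of line KB and line QC ⇒ G = (1/5, 0)
line GY meets QK at E = (-1/4, -1/4)
Y = G + t·(E−G) with t = -2/3, so GY:YE = -2/3:5/3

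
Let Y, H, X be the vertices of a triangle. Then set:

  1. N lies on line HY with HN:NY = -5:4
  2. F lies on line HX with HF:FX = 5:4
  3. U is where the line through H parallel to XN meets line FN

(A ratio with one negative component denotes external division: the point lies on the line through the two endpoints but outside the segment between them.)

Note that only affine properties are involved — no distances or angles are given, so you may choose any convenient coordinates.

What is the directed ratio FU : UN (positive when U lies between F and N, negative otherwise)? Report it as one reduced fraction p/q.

Choose coordinates Y = (0, 0), H = (1, 0), X = (0, 1).
1. N lies on line HY with HN:NY = -5:4 ⇒ N = (-4, 0)
2. F lies on line HX with HF:FX = 5:4 ⇒ F = (4/9, 5/9)
3. U is where the line through H parallel to XN meets line FN ⇒ U = (6, 5/4)
U = F + t·(N−F) with t = -5/4, so FU:UN = t:(1−t) = -5/4:9/4

FU:UN = -5/9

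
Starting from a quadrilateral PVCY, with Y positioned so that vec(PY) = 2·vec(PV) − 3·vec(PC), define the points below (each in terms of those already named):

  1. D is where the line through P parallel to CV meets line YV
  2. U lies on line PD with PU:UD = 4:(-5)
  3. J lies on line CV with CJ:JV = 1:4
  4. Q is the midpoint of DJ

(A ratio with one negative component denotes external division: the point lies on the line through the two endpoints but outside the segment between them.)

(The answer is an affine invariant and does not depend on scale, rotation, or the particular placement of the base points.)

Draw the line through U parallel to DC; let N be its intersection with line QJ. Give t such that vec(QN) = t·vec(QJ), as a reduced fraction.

Work in coordinates with P = (0, 0), V = (1, 0), C = (0, 1), Y = (2, -3).
1. D is where the line through P parallel to CV meets line YV ⇒ D = (3/2, -3/2)
2. U lies on line PD with PU:UD = 4:(-5) ⇒ U = (-6, 6)
3. J lies on line CV with CJ:JV = 1:4 ⇒ J = (1/5, 4/5)
4. Q is the midpoint of DJ ⇒ Q = (17/20, -7/20)
through U parallel to DC: direction (-3/2, 5/2); meets QJ at N = (201/4, -351/4)
N = Q + t·(J−Q) with t = -76

t = -76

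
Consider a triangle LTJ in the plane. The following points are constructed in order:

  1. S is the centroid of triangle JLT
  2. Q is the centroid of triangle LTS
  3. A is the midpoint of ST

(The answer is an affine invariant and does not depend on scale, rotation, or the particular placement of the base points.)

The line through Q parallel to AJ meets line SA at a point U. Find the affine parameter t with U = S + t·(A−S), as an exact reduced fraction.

Assign L = (0, 0), T = (1, 0), J = (0, 1) — the answer is frame-independent, so this choice is without loss of generality.
1. S is the centroid of triangle JLT ⇒ S = (1/3, 1/3)
2. Q is the centroid of triangle LTS ⇒ Q = (4/9, 1/9)
3. A is the midpoint of ST ⇒ A = (2/3, 1/6)
through Q parallel to AJ: direction (-2/3, 5/6); meets SA at U = (2/9, 7/18)
U = S + t·(A−S) with t = -1/3

t = -1/3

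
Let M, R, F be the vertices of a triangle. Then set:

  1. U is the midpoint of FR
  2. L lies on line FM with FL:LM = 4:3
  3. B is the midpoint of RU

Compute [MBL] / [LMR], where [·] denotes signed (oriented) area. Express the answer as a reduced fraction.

[MBL]:[LMR] = 3/4

Set M = (0, 0), R = (1, 0), F = (0, 1); any affine frame gives the same invariant.
1. U is the midpoint of FR ⇒ U = (1/2, 1/2)
2. L lies on line FM with FL:LM = 4:3 ⇒ L = (0, 3/7)
3. B is the midpoint of RU ⇒ B = (3/4, 1/4)
2·[MBL] = 9/28, 2·[LMR] = 3/7
[MBL]:[LMR] = 9/28:3/7 = 3/4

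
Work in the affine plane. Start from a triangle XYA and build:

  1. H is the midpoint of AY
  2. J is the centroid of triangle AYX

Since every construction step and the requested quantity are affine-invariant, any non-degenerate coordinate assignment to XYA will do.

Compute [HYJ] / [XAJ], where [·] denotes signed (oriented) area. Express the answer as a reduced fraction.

[HYJ]:[XAJ] = 1/2

Set X = (0, 0), Y = (1, 0), A = (0, 1); any affine frame gives the same invariant.
1. H is the midpoint of AY ⇒ H = (1/2, 1/2)
2. J is the centroid of triangle AYX ⇒ J = (1/3, 1/3)
2·[HYJ] = -1/6, 2·[XAJ] = -1/3
[HYJ]:[XAJ] = -1/6:-1/3 = 1/2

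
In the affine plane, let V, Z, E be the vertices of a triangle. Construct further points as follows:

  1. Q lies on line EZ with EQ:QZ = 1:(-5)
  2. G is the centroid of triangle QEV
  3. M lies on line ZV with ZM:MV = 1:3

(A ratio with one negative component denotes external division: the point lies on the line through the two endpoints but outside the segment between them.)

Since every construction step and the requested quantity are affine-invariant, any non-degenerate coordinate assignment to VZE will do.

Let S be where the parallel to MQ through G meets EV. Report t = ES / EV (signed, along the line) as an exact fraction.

t = 17/48

Choose coordinates V = (0, 0), Z = (1, 0), E = (0, 1).
1. Q lies on line EZ with EQ:QZ = 1:(-5) ⇒ Q = (-1/4, 5/4)
2. G is the centroid of triangle QEV ⇒ G = (-1/12, 3/4)
3. M lies on line ZV with ZM:MV = 1:3 ⇒ M = (3/4, 0)
through G parallel to MQ: direction (-1, 5/4); meets EV at S = (0, 31/48)
S = E + t·(V−E) with t = 17/48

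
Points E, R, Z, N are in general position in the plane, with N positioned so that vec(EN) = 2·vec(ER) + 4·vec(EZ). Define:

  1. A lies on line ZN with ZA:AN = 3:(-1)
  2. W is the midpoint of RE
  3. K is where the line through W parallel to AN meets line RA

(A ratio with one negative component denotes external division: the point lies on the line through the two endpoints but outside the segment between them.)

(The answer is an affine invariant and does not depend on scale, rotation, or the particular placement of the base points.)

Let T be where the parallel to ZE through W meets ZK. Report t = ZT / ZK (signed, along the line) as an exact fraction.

Choose coordinates E = (0, 0), R = (1, 0), Z = (0, 1), N = (2, 4).
1. A lies on line ZN with ZA:AN = 3:(-1) ⇒ A = (3, 11/2)
2. W is the midpoint of RE ⇒ W = (1/2, 0)
3. K is where the line through W parallel to AN meets line RA ⇒ K = (8/5, 33/20)
through W parallel to ZE: direction (0, -1); meets ZK at T = (1/2, 77/64)
T = Z + t·(K−Z) with t = 5/16

t = 5/16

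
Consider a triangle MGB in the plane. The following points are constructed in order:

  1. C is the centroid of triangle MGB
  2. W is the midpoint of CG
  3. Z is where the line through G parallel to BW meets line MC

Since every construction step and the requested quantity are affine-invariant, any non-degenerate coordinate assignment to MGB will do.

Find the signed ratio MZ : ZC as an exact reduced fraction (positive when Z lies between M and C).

MZ:ZC = -5/2

Set M = (0, 0), G = (1, 0), B = (0, 1); any affine frame gives the same invariant.
1. C is the centroid of triangle MGB ⇒ C = (1/3, 1/3)
2. W is the midpoint of CG ⇒ W = (2/3, 1/6)
3. Z is where the line through G parallel to BW meets line MC ⇒ Z = (5/9, 5/9)
Z = M + t·(C−M) with t = 5/3, so MZ:ZC = t:(1−t) = 5/3:-2/3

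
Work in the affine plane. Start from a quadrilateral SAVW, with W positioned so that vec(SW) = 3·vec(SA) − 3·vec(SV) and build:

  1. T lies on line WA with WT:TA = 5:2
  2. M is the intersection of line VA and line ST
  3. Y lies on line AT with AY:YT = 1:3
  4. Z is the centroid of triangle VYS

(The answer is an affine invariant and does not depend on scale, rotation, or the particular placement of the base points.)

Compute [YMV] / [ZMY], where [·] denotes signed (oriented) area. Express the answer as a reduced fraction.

Assign S = (0, 0), A = (1, 0), V = (0, 1), W = (3, -3) — the answer is frame-independent, so this choice is without loss of generality.
1. T lies on line WA with WT:TA = 5:2 ⇒ T = (11/7, -6/7)
2. M is the intersection of line VA and line ST ⇒ M = (11/5, -6/5)
3. Y lies on line AT with AY:YT = 1:3 ⇒ Y = (8/7, -3/14)
4. Z is the centroid of triangle VYS ⇒ Z = (8/21, 11/42)
2·[YMV] = 11/70, 2·[ZMY] = 26/105
[YMV]:[ZMY] = 11/70:26/105 = 33/52

[YMV]:[ZMY] = 33/52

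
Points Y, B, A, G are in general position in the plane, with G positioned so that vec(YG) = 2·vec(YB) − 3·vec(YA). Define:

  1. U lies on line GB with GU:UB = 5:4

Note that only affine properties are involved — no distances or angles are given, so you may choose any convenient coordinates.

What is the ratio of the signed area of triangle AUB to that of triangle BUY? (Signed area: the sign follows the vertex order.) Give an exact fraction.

[AUB]:[BUY] = -2/3

Work in coordinates with Y = (0, 0), B = (1, 0), A = (0, 1), G = (2, -3).
1. U lies on line GB with GU:UB = 5:4 ⇒ U = (13/9, -4/3)
2·[AUB] = 8/9, 2·[BUY] = -4/3
[AUB]:[BUY] = 8/9:-4/3 = -2/3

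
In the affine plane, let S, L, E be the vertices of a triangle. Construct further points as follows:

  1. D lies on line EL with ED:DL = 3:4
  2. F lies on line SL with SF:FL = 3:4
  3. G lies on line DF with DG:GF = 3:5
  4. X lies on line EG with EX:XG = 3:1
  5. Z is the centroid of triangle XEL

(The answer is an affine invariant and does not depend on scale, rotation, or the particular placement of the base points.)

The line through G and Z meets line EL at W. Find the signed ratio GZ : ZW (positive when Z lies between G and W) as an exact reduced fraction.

Work in coordinates with S = (0, 0), L = (1, 0), E = (0, 1).
1. D lies on line EL with ED:DL = 3:4 ⇒ D = (3/7, 4/7)
2. F lies on line SL with SF:FL = 3:4 ⇒ F = (3/7, 0)
3. G lies on line DF with DG:GF = 3:5 ⇒ G = (3/7, 5/14)
4. X lies on line EG with EX:XG = 3:1 ⇒ X = (9/28, 29/56)
5. Z is the centroid of triangle XEL ⇒ Z = (37/84, 85/168)
line GZ meets EL at W = (4/9, 5/9)
Z = G + t·(W−G) with t = 3/4, so GZ:ZW = 3/4:1/4

GZ:ZW = 3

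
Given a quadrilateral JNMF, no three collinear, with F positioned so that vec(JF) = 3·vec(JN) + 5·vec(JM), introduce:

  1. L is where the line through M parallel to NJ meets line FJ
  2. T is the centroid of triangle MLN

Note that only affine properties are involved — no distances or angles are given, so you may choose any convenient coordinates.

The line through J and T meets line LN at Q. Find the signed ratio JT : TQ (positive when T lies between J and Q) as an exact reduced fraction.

JT:TQ = 4

Set J = (0, 0), N = (1, 0), M = (0, 1), F = (3, 5); any affine frame gives the same invariant.
1. L is where the line through M parallel to NJ meets line FJ ⇒ L = (3/5, 1)
2. T is the centroid of triangle MLN ⇒ T = (8/15, 2/3)
line JT meets LN at Q = (2/3, 5/6)
T = J + t·(Q−J) with t = 4/5, so JT:TQ = 4/5:1/5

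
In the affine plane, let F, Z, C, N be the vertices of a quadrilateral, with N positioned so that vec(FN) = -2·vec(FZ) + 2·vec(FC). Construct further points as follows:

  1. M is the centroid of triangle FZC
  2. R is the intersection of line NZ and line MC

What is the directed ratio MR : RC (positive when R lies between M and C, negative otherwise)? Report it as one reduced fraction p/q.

MR:RC = 1/3

Assign F = (0, 0), Z = (1, 0), C = (0, 1), N = (-2, 2) — the answer is frame-independent, so this choice is without loss of generality.
1. M is the centroid of triangle FZC ⇒ M = (1/3, 1/3)
2. R is the intersection of line NZ and line MC ⇒ R = (1/4, 1/2)
R = M + t·(C−M) with t = 1/4, so MR:RC = t:(1−t) = 1/4:3/4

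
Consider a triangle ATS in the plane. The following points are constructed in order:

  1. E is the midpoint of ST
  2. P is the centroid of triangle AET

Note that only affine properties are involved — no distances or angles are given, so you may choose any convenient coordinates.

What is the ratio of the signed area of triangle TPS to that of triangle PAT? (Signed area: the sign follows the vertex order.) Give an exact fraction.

[TPS]:[PAT] = -2

Set A = (0, 0), T = (1, 0), S = (0, 1); any affine frame gives the same invariant.
1. E is the midpoint of ST ⇒ E = (1/2, 1/2)
2. P is the centroid of triangle AET ⇒ P = (1/2, 1/6)
2·[TPS] = -1/3, 2·[PAT] = 1/6
[TPS]:[PAT] = -1/3:1/6 = -2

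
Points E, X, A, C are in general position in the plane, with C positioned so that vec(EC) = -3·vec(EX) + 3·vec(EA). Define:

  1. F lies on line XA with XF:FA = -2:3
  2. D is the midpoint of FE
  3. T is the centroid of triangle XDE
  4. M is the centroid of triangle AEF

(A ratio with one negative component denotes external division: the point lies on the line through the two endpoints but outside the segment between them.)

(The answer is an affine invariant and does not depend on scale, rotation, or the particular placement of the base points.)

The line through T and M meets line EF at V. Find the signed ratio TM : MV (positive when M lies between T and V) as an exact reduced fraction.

Choose coordinates E = (0, 0), X = (1, 0), A = (0, 1), C = (-3, 3).
1. F lies on line XA with XF:FA = -2:3 ⇒ F = (3, -2)
2. D is the midpoint of FE ⇒ D = (3/2, -1)
3. T is the centroid of triangle XDE ⇒ T = (5/6, -1/3)
4. M is the centroid of triangle AEF ⇒ M = (1, -1/3)
line TM meets EF at V = (1/2, -1/3)
M = T + t·(V−T) with t = -1/2, so TM:MV = -1/2:3/2

TM:MV = -1/3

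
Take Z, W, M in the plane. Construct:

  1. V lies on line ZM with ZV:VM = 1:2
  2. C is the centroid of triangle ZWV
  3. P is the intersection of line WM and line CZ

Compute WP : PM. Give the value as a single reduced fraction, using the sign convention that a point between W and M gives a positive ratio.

Assign Z = (0, 0), W = (1, 0), M = (0, 1) — the answer is frame-independent, so this choice is without loss of generality.
1. V lies on line ZM with ZV:VM = 1:2 ⇒ V = (0, 1/3)
2. C is the centroid of triangle ZWV ⇒ C = (1/3, 1/9)
3. P is the intersection of line WM and line CZ ⇒ P = (3/4, 1/4)
P = W + t·(M−W) with t = 1/4, so WP:PM = t:(1−t) = 1/4:3/4

WP:PM = 1/3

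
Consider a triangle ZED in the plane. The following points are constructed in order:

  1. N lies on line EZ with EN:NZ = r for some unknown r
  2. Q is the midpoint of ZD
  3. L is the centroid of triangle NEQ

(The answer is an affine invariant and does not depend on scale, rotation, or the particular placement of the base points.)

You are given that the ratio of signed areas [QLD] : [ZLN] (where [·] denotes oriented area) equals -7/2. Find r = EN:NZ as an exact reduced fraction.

Work in coordinates with Z = (0, 0), E = (1, 0), D = (0, 1).
1. With EN:NZ = r, write λ = r/(r+1) so N = E + λ·(Z−E); N is affine-linear in λ
2. Q is the midpoint of ZD ⇒ Q = (0, 1/2)
3. L is the centroid of triangle NEQ ⇒ L is an affine combination of earlier points and hence also affine-linear in λ
Every point depending on N is an affine combination of N and λ-independent points, so each such coordinate is linear in λ; the λ² term in each signed area is a multiple of (Z−E)×(Z−E) = 0, so 2·[QLD] and 2·[ZLN] are each linear in λ. Evaluating at λ=0 and λ=1:
  2·[QLD] = -1/6·λ + 1/3,   2·[ZLN] = 1/6·λ − 1/6
So [QLD]:[ZLN] = (-1/6·λ + 1/3) / (1/6·λ − 1/6). Setting this equal to -7/2:
  -1/6·λ + 1/3 = -7/2·(1/6·λ − 1/6)  ⇒  λ = 3/5
Then r = λ/(1−λ) = (3/5)/(2/5) = 3/2. Check: with r = 3/2, N = (2/5, 0) and [QLD]:[ZLN] = -7/2 as required.

r = 3/2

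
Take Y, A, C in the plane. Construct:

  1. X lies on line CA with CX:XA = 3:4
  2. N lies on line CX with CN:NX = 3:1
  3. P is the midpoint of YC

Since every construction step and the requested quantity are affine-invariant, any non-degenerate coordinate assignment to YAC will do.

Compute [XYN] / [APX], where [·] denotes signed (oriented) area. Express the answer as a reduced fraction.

Set Y = (0, 0), A = (1, 0), C = (0, 1); any affine frame gives the same invariant.
1. X lies on line CA with CX:XA = 3:4 ⇒ X = (3/7, 4/7)
2. N lies on line CX with CN:NX = 3:1 ⇒ N = (9/28, 19/28)
3. P is the midpoint of YC ⇒ P = (0, 1/2)
2·[XYN] = -3/28, 2·[APX] = -2/7
[XYN]:[APX] = -3/28:-2/7 = 3/8

[XYN]:[APX] = 3/8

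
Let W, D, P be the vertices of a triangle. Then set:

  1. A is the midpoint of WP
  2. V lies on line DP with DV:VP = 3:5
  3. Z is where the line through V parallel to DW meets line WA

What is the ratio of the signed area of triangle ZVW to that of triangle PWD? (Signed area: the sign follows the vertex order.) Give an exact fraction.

[ZVW]:[PWD] = -15/64

Assign W = (0, 0), D = (1, 0), P = (0, 1) — the answer is frame-independent, so this choice is without loss of generality.
1. A is the midpoint of WP ⇒ A = (0, 1/2)
2. V lies on line DP with DV:VP = 3:5 ⇒ V = (5/8, 3/8)
3. Z is where the line through V parallel to DW meets line WA ⇒ Z = (0, 3/8)
2·[ZVW] = -15/64, 2·[PWD] = 1
[ZVW]:[PWD] = -15/64:1 = -15/64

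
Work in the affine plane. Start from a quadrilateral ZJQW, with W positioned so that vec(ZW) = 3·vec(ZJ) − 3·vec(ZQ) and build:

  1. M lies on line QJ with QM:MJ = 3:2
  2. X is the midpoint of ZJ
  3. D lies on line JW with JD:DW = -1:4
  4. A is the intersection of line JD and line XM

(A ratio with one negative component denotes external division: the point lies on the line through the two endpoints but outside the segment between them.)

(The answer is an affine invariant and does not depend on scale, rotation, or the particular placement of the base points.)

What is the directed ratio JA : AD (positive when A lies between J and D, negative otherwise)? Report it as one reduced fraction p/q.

Set Z = (0, 0), J = (1, 0), Q = (0, 1), W = (3, -3); any affine frame gives the same invariant.
1. M lies on line QJ with QM:MJ = 3:2 ⇒ M = (3/5, 2/5)
2. X is the midpoint of ZJ ⇒ X = (1/2, 0)
3. D lies on line JW with JD:DW = -1:4 ⇒ D = (1/3, 1)
4. A is the intersection of line JD and line XM ⇒ A = (7/11, 6/11)
A = J + t·(D−J) with t = 6/11, so JA:AD = t:(1−t) = 6/11:5/11

JA:AD = 6/5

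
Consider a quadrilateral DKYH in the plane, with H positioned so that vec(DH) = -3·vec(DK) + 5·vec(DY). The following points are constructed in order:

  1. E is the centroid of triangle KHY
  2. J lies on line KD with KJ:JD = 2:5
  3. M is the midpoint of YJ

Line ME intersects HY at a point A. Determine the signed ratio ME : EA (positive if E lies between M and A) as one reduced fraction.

ME:EA = -17/14

Assign D = (0, 0), K = (1, 0), Y = (0, 1), H = (-3, 5) — the answer is frame-independent, so this choice is without loss of generality.
1. E is the centroid of triangle KHY ⇒ E = (-2/3, 2)
2. J lies on line KD with KJ:JD = 2:5 ⇒ J = (5/7, 0)
3. M is the midpoint of YJ ⇒ M = (5/14, 1/2)
line ME meets HY at A = (3/17, 13/17)
E = M + t·(A−M) with t = 17/3, so ME:EA = 17/3:-14/3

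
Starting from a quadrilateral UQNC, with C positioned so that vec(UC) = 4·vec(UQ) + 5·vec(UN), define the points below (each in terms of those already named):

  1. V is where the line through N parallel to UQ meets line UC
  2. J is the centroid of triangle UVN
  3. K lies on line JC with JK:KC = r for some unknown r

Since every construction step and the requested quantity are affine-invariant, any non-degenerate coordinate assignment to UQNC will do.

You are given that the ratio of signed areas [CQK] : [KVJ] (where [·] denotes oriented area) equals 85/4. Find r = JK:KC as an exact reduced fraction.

r = 1/4

Choose coordinates U = (0, 0), Q = (1, 0), N = (0, 1), C = (4, 5).
1. V is where the line through N parallel to UQ meets line UC ⇒ V = (4/5, 1)
2. J is the centroid of triangle UVN ⇒ J = (4/15, 2/3)
3. With JK:KC = r, write λ = r/(r+1) so K = J + λ·(C−J); K is affine-linear in λ
Every point depending on K is an affine combination of K and λ-independent points, so each such coordinate is linear in λ; the λ² term in each signed area is a multiple of (C−J)×(C−J) = 0, so 2·[CQK] and 2·[KVJ] are each linear in λ. Evaluating at λ=0 and λ=1:
  2·[CQK] = 17/3·λ − 17/3,   2·[KVJ] = -16/15·λ
So [CQK]:[KVJ] = (17/3·λ − 17/3) / (-16/15·λ). Setting this equal to 85/4:
  17/3·λ − 17/3 = 85/4·(-16/15·λ)  ⇒  λ = 1/5
Then r = λ/(1−λ) = (1/5)/(4/5) = 1/4. Check: with r = 1/4, K = (76/75, 23/15) and [CQK]:[KVJ] = 85/4 as required.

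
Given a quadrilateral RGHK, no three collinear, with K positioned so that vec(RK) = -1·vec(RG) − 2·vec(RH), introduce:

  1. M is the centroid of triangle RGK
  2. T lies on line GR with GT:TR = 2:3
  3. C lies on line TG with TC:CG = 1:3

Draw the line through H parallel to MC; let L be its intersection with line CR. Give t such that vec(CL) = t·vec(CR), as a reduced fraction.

t = 5/2

Work in coordinates with R = (0, 0), G = (1, 0), H = (0, 1), K = (-1, -2).
1. M is the centroid of triangle RGK ⇒ M = (0, -2/3)
2. T lies on line GR with GT:TR = 2:3 ⇒ T = (3/5, 0)
3. C lies on line TG with TC:CG = 1:3 ⇒ C = (7/10, 0)
through H parallel to MC: direction (7/10, 2/3); meets CR at L = (-21/20, 0)
L = C + t·(R−C) with t = 5/2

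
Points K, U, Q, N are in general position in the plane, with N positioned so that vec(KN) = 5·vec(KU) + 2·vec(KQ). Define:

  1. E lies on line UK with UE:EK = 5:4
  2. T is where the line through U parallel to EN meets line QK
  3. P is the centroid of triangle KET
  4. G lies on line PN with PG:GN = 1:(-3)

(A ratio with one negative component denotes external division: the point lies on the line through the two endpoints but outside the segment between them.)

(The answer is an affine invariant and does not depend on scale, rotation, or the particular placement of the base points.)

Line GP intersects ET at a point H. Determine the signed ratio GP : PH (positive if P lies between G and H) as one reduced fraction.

Assign K = (0, 0), U = (1, 0), Q = (0, 1), N = (5, 2) — the answer is frame-independent, so this choice is without loss of generality.
1. E lies on line UK with UE:EK = 5:4 ⇒ E = (4/9, 0)
2. T is where the line through U parallel to EN meets line QK ⇒ T = (0, -18/41)
3. P is the centroid of triangle KET ⇒ P = (4/27, -6/41)
4. G lies on line PN with PG:GN = 1:(-3) ⇒ G = (-41/18, -50/41)
line GP meets ET at H = (2440/5859, -6/217)
P = G + t·(H−G) with t = 217/241, so GP:PH = 217/241:24/241

GP:PH = 217/24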